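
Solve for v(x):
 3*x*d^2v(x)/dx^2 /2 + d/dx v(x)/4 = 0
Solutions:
 v(x) = C1 + C2*x^(5/6)


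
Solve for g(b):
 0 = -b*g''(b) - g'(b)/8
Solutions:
 g(b) = C1 + C2*b^(7/8)


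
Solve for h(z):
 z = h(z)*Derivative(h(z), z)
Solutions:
 h(z) = -sqrt(C1 + z^2)
 h(z) = sqrt(C1 + z^2)


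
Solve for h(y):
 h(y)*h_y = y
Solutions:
 h(y) = -sqrt(C1 + y^2)
 h(y) = sqrt(C1 + y^2)


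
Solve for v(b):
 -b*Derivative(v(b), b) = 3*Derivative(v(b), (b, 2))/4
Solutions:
 v(b) = C1 + C2*erf(sqrt(6)*b/3)


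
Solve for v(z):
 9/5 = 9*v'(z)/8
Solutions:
 v(z) = C1 + 8*z/5


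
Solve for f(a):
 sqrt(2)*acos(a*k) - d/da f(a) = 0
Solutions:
 f(a) = C1 + sqrt(2)*Piecewise((a*acos(a*k) - sqrt(-a^2*k^2 + 1)/k, Ne(k, 0)), (pi*a/2, True))


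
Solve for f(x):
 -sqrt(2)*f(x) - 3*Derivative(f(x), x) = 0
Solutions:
 f(x) = C1*exp(-sqrt(2)*x/3)


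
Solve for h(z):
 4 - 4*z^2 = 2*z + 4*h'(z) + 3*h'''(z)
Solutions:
 h(z) = C1 + C2*sin(2*sqrt(3)*z/3) + C3*cos(2*sqrt(3)*z/3) - z^3/3 - z^2/4 + 5*z/2


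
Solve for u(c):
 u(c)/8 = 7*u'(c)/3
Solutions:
 u(c) = C1*exp(3*c/56)


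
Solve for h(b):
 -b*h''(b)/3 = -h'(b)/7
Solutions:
 h(b) = C1 + C2*b^(10/7)


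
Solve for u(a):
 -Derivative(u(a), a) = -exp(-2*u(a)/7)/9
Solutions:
 u(a) = 7*log(-sqrt(C1 + a)) - 7*log(21) + 7*log(14)/2
 u(a) = 7*log(C1 + a)/2 - 7*log(21) + 7*log(14)/2


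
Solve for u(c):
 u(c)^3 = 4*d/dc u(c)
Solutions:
 u(c) = -sqrt(2)*sqrt(-1/(C1 + c))
 u(c) = sqrt(2)*sqrt(-1/(C1 + c))


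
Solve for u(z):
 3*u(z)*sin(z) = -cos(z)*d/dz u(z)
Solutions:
 u(z) = C1*cos(z)^3


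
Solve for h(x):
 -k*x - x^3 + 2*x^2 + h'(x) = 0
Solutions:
 h(x) = C1 + k*x^2/2 + x^4/4 - 2*x^3/3


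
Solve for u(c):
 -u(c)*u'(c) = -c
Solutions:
 u(c) = -sqrt(C1 + c^2)
 u(c) = sqrt(C1 + c^2)


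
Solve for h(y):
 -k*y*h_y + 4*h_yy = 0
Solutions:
 h(y) = Piecewise((-sqrt(2)*sqrt(pi)*C1*erf(sqrt(2)*y*sqrt(-k)/4)/sqrt(-k) - C2, (k > 0) | (k < 0)), (-C1*y - C2, True))


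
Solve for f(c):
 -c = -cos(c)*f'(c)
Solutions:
 f(c) = C1 + Integral(c/cos(c), c)


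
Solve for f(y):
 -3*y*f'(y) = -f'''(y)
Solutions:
 f(y) = C1 + Integral(C2*airyai(3^(1/3)*y) + C3*airybi(3^(1/3)*y), y)


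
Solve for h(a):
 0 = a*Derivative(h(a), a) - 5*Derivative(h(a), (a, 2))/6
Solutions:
 h(a) = C1 + C2*erfi(sqrt(15)*a/5)


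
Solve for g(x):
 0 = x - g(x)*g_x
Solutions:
 g(x) = -sqrt(C1 + x^2)
 g(x) = sqrt(C1 + x^2)


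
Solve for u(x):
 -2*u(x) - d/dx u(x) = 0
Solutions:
 u(x) = C1*exp(-2*x)


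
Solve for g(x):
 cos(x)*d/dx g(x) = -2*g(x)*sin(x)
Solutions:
 g(x) = C1*cos(x)^2


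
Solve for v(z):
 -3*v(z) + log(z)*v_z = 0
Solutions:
 v(z) = C1*exp(3*li(z))


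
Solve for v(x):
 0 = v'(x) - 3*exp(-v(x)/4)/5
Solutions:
 v(x) = 4*log(C1 + 3*x/20)


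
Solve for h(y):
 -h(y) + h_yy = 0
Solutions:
 h(y) = C1*exp(-y) + C2*exp(y)


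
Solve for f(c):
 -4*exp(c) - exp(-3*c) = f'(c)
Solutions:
 f(c) = C1 - 4*exp(c) + exp(-3*c)/3


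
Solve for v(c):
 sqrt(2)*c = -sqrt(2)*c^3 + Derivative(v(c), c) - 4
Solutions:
 v(c) = C1 + sqrt(2)*c^4/4 + sqrt(2)*c^2/2 + 4*c


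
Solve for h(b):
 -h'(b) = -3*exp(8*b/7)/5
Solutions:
 h(b) = C1 + 21*exp(8*b/7)/40


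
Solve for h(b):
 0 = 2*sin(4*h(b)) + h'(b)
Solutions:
 h(b) = -acos((-C1 - exp(16*b))/(C1 - exp(16*b)))/4 + pi/2
 h(b) = acos((-C1 - exp(16*b))/(C1 - exp(16*b)))/4


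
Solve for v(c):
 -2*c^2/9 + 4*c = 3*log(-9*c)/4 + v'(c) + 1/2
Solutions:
 v(c) = C1 - 2*c^3/27 + 2*c^2 - 3*c*log(-c)/4 + c*(1 - 6*log(3))/4


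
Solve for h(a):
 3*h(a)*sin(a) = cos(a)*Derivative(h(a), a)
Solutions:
 h(a) = C1/cos(a)^3


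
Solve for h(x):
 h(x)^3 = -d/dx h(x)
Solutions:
 h(x) = -sqrt(2)*sqrt(-1/(C1 - x))/2
 h(x) = sqrt(2)*sqrt(-1/(C1 - x))/2


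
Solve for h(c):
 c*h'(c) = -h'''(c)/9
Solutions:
 h(c) = C1 + Integral(C2*airyai(-3^(2/3)*c) + C3*airybi(-3^(2/3)*c), c)


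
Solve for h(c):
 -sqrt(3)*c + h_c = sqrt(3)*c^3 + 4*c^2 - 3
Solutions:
 h(c) = C1 + sqrt(3)*c^4/4 + 4*c^3/3 + sqrt(3)*c^2/2 - 3*c


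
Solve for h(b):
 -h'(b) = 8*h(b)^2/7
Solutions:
 h(b) = 7/(C1 + 8*b)


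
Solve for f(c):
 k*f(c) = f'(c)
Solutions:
 f(c) = C1*exp(c*k)


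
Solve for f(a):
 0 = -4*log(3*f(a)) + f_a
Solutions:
 -Integral(1/(log(_y) + log(3)), (_y, f(a)))/4 = C1 - a


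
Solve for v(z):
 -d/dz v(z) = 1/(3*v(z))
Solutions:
 v(z) = -sqrt(C1 - 6*z)/3
 v(z) = sqrt(C1 - 6*z)/3


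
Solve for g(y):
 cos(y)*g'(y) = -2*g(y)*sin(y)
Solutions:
 g(y) = C1*cos(y)^2


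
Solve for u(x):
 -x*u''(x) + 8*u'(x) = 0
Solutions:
 u(x) = C1 + C2*x^9


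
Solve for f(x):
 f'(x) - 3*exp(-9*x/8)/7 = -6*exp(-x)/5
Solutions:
 f(x) = C1 + 6*exp(-x)/5 - 8*exp(-9*x/8)/21


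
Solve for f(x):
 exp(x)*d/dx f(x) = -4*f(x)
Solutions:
 f(x) = C1*exp(4*exp(-x))


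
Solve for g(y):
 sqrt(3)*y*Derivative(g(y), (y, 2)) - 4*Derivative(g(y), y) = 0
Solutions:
 g(y) = C1 + C2*y^(1 + 4*sqrt(3)/3)


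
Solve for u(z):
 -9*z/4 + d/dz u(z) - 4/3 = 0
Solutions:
 u(z) = C1 + 9*z^2/8 + 4*z/3


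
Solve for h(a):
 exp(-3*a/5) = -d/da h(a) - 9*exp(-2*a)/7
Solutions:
 h(a) = C1 + 9*exp(-2*a)/14 + 5*exp(-3*a/5)/3


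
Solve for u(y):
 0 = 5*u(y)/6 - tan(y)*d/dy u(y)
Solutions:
 u(y) = C1*sin(y)^(5/6)


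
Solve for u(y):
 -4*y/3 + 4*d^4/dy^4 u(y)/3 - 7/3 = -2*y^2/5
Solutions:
 u(y) = C1 + C2*y + C3*y^2 + C4*y^3 - y^6/1200 + y^5/120 + 7*y^4/96


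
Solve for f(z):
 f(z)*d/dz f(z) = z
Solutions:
 f(z) = -sqrt(C1 + z^2)
 f(z) = sqrt(C1 + z^2)


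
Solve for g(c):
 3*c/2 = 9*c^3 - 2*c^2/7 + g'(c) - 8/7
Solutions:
 g(c) = C1 - 9*c^4/4 + 2*c^3/21 + 3*c^2/4 + 8*c/7


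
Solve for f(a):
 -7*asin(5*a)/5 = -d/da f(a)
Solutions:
 f(a) = C1 + 7*a*asin(5*a)/5 + 7*sqrt(1 - 25*a^2)/25


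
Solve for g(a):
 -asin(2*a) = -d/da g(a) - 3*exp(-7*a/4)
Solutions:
 g(a) = C1 + a*asin(2*a) + sqrt(1 - 4*a^2)/2 + 12*exp(-7*a/4)/7


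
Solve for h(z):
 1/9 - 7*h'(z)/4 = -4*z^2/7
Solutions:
 h(z) = C1 + 16*z^3/147 + 4*z/63


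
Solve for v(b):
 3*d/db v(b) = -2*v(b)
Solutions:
 v(b) = C1*exp(-2*b/3)


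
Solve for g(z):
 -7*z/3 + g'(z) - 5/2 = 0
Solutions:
 g(z) = C1 + 7*z^2/6 + 5*z/2


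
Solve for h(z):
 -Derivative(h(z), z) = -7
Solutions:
 h(z) = C1 + 7*z


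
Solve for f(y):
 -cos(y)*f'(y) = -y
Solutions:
 f(y) = C1 + Integral(y/cos(y), y)


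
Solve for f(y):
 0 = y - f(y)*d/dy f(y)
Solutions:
 f(y) = -sqrt(C1 + y^2)
 f(y) = sqrt(C1 + y^2)


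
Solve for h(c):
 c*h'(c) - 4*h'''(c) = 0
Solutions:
 h(c) = C1 + Integral(C2*airyai(2^(1/3)*c/2) + C3*airybi(2^(1/3)*c/2), c)


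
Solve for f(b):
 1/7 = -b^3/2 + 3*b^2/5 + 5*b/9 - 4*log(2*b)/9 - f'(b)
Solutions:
 f(b) = C1 - b^4/8 + b^3/5 + 5*b^2/18 - 4*b*log(b)/9 - 4*b*log(2)/9 + 19*b/63


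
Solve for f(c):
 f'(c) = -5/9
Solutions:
 f(c) = C1 - 5*c/9


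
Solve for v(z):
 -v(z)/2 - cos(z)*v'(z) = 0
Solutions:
 v(z) = C1*(sin(z) - 1)^(1/4)/(sin(z) + 1)^(1/4)


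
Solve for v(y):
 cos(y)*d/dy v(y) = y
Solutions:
 v(y) = C1 + Integral(y/cos(y), y)


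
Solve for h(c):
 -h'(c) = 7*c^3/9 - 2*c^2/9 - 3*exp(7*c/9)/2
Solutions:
 h(c) = C1 - 7*c^4/36 + 2*c^3/27 + 27*exp(7*c/9)/14


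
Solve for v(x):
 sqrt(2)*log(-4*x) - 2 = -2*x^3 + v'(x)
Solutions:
 v(x) = C1 + x^4/2 + sqrt(2)*x*log(-x) + x*(-2 - sqrt(2) + 2*sqrt(2)*log(2))


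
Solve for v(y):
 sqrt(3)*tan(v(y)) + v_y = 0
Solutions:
 v(y) = pi - asin(C1*exp(-sqrt(3)*y))
 v(y) = asin(C1*exp(-sqrt(3)*y))


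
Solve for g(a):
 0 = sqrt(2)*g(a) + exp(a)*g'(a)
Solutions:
 g(a) = C1*exp(sqrt(2)*exp(-a))


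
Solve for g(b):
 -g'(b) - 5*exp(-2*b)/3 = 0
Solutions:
 g(b) = C1 + 5*exp(-2*b)/6


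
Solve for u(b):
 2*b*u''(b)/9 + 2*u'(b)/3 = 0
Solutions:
 u(b) = C1 + C2/b^2


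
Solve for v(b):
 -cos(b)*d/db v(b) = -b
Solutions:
 v(b) = C1 + Integral(b/cos(b), b)


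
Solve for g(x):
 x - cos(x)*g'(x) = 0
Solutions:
 g(x) = C1 + Integral(x/cos(x), x)


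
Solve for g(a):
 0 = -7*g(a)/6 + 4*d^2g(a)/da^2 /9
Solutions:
 g(a) = C1*exp(-sqrt(42)*a/4) + C2*exp(sqrt(42)*a/4)


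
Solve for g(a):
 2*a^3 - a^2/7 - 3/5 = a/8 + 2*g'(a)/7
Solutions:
 g(a) = C1 + 7*a^4/4 - a^3/6 - 7*a^2/32 - 21*a/10


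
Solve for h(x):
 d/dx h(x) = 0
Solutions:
 h(x) = C1


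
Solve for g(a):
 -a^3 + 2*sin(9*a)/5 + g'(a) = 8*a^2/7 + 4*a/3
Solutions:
 g(a) = C1 + a^4/4 + 8*a^3/21 + 2*a^2/3 + 2*cos(9*a)/45


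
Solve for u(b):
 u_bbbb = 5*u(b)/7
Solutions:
 u(b) = C1*exp(-5^(1/4)*7^(3/4)*b/7) + C2*exp(5^(1/4)*7^(3/4)*b/7) + C3*sin(5^(1/4)*7^(3/4)*b/7) + C4*cos(5^(1/4)*7^(3/4)*b/7)


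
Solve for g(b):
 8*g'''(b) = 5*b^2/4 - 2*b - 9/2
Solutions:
 g(b) = C1 + C2*b + C3*b^2 + b^5/384 - b^4/96 - 3*b^3/32


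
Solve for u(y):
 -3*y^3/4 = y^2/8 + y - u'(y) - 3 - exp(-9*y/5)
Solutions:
 u(y) = C1 + 3*y^4/16 + y^3/24 + y^2/2 - 3*y + 5*exp(-9*y/5)/9


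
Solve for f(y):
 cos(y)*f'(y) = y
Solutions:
 f(y) = C1 + Integral(y/cos(y), y)


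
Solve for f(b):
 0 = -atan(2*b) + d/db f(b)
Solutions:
 f(b) = C1 + b*atan(2*b) - log(4*b^2 + 1)/4


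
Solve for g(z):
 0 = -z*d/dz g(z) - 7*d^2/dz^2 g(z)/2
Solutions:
 g(z) = C1 + C2*erf(sqrt(7)*z/7)


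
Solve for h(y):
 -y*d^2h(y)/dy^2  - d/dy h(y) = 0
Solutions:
 h(y) = C1 + C2*log(y)


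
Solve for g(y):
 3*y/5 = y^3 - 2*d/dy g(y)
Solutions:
 g(y) = C1 + y^4/8 - 3*y^2/20


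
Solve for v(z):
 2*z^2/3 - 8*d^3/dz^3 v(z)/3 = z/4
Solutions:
 v(z) = C1 + C2*z + C3*z^2 + z^5/240 - z^4/256


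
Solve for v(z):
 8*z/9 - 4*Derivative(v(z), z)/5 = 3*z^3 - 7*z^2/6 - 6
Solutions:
 v(z) = C1 - 15*z^4/16 + 35*z^3/72 + 5*z^2/9 + 15*z/2


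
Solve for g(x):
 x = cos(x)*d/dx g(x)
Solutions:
 g(x) = C1 + Integral(x/cos(x), x)


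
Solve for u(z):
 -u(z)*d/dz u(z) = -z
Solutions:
 u(z) = -sqrt(C1 + z^2)
 u(z) = sqrt(C1 + z^2)


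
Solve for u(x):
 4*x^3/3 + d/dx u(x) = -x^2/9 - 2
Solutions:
 u(x) = C1 - x^4/3 - x^3/27 - 2*x


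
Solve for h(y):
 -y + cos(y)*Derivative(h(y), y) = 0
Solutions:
 h(y) = C1 + Integral(y/cos(y), y)


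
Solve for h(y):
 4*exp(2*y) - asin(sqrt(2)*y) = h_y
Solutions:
 h(y) = C1 - y*asin(sqrt(2)*y) - sqrt(2)*sqrt(1 - 2*y^2)/2 + 2*exp(2*y)


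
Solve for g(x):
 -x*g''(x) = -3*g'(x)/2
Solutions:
 g(x) = C1 + C2*x^(5/2)


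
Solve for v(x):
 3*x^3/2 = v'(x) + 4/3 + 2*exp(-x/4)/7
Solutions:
 v(x) = C1 + 3*x^4/8 - 4*x/3 + 8*exp(-x/4)/7


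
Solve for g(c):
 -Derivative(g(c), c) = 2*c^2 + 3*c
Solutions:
 g(c) = C1 - 2*c^3/3 - 3*c^2/2


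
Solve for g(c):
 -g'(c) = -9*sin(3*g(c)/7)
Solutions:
 -9*c + 7*log(cos(3*g(c)/7) - 1)/6 - 7*log(cos(3*g(c)/7) + 1)/6 = C1


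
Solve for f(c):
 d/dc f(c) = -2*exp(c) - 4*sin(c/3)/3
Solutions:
 f(c) = C1 - 2*exp(c) + 4*cos(c/3)


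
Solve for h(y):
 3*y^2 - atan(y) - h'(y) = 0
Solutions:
 h(y) = C1 + y^3 - y*atan(y) + log(y^2 + 1)/2


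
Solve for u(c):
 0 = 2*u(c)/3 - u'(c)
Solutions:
 u(c) = C1*exp(2*c/3)


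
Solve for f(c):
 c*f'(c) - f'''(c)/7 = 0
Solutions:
 f(c) = C1 + Integral(C2*airyai(7^(1/3)*c) + C3*airybi(7^(1/3)*c), c)


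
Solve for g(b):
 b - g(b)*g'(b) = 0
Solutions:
 g(b) = -sqrt(C1 + b^2)
 g(b) = sqrt(C1 + b^2)


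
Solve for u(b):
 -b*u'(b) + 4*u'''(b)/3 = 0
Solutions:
 u(b) = C1 + Integral(C2*airyai(6^(1/3)*b/2) + C3*airybi(6^(1/3)*b/2), b)


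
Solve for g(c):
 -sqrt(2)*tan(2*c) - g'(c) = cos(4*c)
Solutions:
 g(c) = C1 + sqrt(2)*log(cos(2*c))/2 - sin(4*c)/4


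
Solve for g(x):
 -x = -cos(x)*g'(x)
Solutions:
 g(x) = C1 + Integral(x/cos(x), x)


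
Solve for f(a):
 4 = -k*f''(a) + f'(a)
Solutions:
 f(a) = C1 + C2*exp(a/k) + 4*a


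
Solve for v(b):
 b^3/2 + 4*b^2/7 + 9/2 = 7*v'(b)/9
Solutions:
 v(b) = C1 + 9*b^4/56 + 12*b^3/49 + 81*b/14


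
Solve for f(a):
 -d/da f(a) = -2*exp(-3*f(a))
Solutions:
 f(a) = log(C1 + 6*a)/3
 f(a) = log((-3^(1/3) - 3^(5/6)*I)*(C1 + 2*a)^(1/3)/2)
 f(a) = log((-3^(1/3) + 3^(5/6)*I)*(C1 + 2*a)^(1/3)/2)


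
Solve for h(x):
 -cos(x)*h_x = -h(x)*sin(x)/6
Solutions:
 h(x) = C1/cos(x)^(1/6)


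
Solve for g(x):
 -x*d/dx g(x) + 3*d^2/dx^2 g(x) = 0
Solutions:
 g(x) = C1 + C2*erfi(sqrt(6)*x/6)


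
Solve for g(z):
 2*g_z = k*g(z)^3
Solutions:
 g(z) = -sqrt(-1/(C1 + k*z))
 g(z) = sqrt(-1/(C1 + k*z))


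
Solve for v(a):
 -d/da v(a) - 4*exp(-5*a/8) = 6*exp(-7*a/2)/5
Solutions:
 v(a) = C1 + 12*exp(-7*a/2)/35 + 32*exp(-5*a/8)/5


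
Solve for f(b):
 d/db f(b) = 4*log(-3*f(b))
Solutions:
 -Integral(1/(log(-_y) + log(3)), (_y, f(b)))/4 = C1 - b


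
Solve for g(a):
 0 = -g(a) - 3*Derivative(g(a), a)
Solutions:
 g(a) = C1*exp(-a/3)


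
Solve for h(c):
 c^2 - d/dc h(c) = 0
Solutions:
 h(c) = C1 + c^3/3


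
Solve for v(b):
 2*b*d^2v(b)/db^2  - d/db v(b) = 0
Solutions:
 v(b) = C1 + C2*b^(3/2)


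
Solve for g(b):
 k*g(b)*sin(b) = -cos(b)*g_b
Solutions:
 g(b) = C1*exp(k*log(cos(b)))


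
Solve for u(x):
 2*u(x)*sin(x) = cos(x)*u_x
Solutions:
 u(x) = C1/cos(x)^2


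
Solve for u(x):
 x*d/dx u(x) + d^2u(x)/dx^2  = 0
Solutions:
 u(x) = C1 + C2*erf(sqrt(2)*x/2)


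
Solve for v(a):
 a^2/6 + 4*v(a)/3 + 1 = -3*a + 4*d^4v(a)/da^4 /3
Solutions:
 v(a) = C1*exp(-a) + C2*exp(a) + C3*sin(a) + C4*cos(a) - a^2/8 - 9*a/4 - 3/4


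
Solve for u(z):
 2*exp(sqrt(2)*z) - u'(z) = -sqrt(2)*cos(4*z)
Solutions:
 u(z) = C1 + sqrt(2)*exp(sqrt(2)*z) + sqrt(2)*sin(4*z)/4


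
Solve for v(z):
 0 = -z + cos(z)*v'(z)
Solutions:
 v(z) = C1 + Integral(z/cos(z), z)


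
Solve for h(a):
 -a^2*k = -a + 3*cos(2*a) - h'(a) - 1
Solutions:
 h(a) = C1 + a^3*k/3 - a^2/2 - a + 3*sin(2*a)/2


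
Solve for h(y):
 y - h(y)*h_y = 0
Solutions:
 h(y) = -sqrt(C1 + y^2)
 h(y) = sqrt(C1 + y^2)


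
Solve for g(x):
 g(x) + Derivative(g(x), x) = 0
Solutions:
 g(x) = C1*exp(-x)


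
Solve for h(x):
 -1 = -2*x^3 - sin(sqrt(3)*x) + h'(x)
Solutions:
 h(x) = C1 + x^4/2 - x - sqrt(3)*cos(sqrt(3)*x)/3


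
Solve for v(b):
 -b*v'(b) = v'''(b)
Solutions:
 v(b) = C1 + Integral(C2*airyai(-b) + C3*airybi(-b), b)


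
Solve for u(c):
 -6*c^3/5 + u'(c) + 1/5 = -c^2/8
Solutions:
 u(c) = C1 + 3*c^4/10 - c^3/24 - c/5


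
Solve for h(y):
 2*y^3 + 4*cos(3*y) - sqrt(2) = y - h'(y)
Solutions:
 h(y) = C1 - y^4/2 + y^2/2 + sqrt(2)*y - 4*sin(3*y)/3


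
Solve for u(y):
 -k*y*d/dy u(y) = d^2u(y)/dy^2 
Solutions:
 u(y) = Piecewise((-sqrt(2)*sqrt(pi)*C1*erf(sqrt(2)*sqrt(k)*y/2)/(2*sqrt(k)) - C2, (k > 0) | (k < 0)), (-C1*y - C2, True))


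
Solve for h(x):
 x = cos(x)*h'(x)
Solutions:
 h(x) = C1 + Integral(x/cos(x), x)


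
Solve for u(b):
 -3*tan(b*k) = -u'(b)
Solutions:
 u(b) = C1 + 3*Piecewise((-log(cos(b*k))/k, Ne(k, 0)), (0, True))


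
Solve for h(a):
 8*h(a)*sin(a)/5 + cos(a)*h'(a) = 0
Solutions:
 h(a) = C1*cos(a)^(8/5)


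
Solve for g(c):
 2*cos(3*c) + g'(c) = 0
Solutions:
 g(c) = C1 - 2*sin(3*c)/3


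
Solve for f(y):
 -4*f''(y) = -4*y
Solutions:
 f(y) = C1 + C2*y + y^3/6


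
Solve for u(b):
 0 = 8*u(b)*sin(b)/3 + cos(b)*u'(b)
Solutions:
 u(b) = C1*cos(b)^(8/3)


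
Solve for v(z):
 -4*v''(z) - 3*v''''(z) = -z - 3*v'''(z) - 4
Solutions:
 v(z) = C1 + C2*z + z^3/24 + 19*z^2/32 + (C3*sin(sqrt(39)*z/6) + C4*cos(sqrt(39)*z/6))*exp(z/2)


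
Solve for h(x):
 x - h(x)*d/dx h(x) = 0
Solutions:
 h(x) = -sqrt(C1 + x^2)
 h(x) = sqrt(C1 + x^2)


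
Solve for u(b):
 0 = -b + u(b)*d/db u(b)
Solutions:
 u(b) = -sqrt(C1 + b^2)
 u(b) = sqrt(C1 + b^2)


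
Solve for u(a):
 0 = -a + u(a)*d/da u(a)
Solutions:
 u(a) = -sqrt(C1 + a^2)
 u(a) = sqrt(C1 + a^2)


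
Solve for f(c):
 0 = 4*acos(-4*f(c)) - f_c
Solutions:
 Integral(1/acos(-4*_y), (_y, f(c))) = C1 + 4*c


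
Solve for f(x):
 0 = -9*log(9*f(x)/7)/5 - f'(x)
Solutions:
 5*Integral(1/(log(_y) - log(7) + 2*log(3)), (_y, f(x)))/9 = C1 - x


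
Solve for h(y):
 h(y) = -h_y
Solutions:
 h(y) = C1*exp(-y)


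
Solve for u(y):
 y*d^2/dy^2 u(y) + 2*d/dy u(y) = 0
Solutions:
 u(y) = C1 + C2/y


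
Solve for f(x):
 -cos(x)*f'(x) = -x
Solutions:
 f(x) = C1 + Integral(x/cos(x), x)


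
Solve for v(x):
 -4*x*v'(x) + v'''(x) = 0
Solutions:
 v(x) = C1 + Integral(C2*airyai(2^(2/3)*x) + C3*airybi(2^(2/3)*x), x)


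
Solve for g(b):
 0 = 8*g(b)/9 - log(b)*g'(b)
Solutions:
 g(b) = C1*exp(8*li(b)/9)


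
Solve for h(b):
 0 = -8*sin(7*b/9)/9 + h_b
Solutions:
 h(b) = C1 - 8*cos(7*b/9)/7


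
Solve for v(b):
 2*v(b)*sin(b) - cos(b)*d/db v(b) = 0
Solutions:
 v(b) = C1/cos(b)^2


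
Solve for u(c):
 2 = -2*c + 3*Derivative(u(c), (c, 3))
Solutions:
 u(c) = C1 + C2*c + C3*c^2 + c^4/36 + c^3/9


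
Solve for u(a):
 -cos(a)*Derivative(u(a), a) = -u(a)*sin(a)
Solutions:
 u(a) = C1/cos(a)


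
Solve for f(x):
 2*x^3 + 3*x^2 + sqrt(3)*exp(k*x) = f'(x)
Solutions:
 f(x) = C1 + x^4/2 + x^3 + sqrt(3)*exp(k*x)/k


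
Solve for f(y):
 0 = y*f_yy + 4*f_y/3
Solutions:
 f(y) = C1 + C2/y^(1/3)


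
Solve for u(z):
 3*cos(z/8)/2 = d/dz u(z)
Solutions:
 u(z) = C1 + 12*sin(z/8)


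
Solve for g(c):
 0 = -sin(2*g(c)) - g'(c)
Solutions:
 g(c) = pi - acos((-C1 - exp(4*c))/(C1 - exp(4*c)))/2
 g(c) = acos((-C1 - exp(4*c))/(C1 - exp(4*c)))/2


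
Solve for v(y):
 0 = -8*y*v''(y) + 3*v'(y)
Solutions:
 v(y) = C1 + C2*y^(11/8)


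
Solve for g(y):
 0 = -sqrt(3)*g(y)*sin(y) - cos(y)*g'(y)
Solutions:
 g(y) = C1*cos(y)^(sqrt(3))


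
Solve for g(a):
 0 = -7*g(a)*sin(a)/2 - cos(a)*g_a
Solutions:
 g(a) = C1*cos(a)^(7/2)


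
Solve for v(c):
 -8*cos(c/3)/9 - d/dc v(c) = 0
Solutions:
 v(c) = C1 - 8*sin(c/3)/3


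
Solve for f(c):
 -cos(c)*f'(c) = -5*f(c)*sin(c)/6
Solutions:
 f(c) = C1/cos(c)^(5/6)


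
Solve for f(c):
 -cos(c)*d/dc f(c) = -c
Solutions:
 f(c) = C1 + Integral(c/cos(c), c)


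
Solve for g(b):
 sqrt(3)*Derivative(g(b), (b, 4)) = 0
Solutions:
 g(b) = C1 + C2*b + C3*b^2 + C4*b^3


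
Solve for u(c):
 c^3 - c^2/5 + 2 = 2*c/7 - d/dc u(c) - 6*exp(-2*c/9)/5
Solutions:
 u(c) = C1 - c^4/4 + c^3/15 + c^2/7 - 2*c + 27*exp(-2*c/9)/5


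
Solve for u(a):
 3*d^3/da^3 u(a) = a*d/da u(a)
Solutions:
 u(a) = C1 + Integral(C2*airyai(3^(2/3)*a/3) + C3*airybi(3^(2/3)*a/3), a)


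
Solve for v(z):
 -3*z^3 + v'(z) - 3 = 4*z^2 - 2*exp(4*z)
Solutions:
 v(z) = C1 + 3*z^4/4 + 4*z^3/3 + 3*z - exp(4*z)/2


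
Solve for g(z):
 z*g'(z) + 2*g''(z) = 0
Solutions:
 g(z) = C1 + C2*erf(z/2)


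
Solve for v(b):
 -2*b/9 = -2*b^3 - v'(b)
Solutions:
 v(b) = C1 - b^4/2 + b^2/9


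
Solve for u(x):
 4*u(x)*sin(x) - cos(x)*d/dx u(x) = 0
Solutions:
 u(x) = C1/cos(x)^4


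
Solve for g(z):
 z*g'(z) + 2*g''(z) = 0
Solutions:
 g(z) = C1 + C2*erf(z/2)


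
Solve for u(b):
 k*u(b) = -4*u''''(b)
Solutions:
 u(b) = C1*exp(-sqrt(2)*b*(-k)^(1/4)/2) + C2*exp(sqrt(2)*b*(-k)^(1/4)/2) + C3*exp(-sqrt(2)*I*b*(-k)^(1/4)/2) + C4*exp(sqrt(2)*I*b*(-k)^(1/4)/2)


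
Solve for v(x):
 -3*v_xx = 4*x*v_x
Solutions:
 v(x) = C1 + C2*erf(sqrt(6)*x/3)


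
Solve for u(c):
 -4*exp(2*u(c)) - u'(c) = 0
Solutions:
 u(c) = log(-sqrt(-1/(C1 - 4*c))) - log(2)/2
 u(c) = log(-1/(C1 - 4*c))/2 - log(2)/2


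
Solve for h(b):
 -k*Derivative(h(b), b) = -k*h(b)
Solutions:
 h(b) = C1*exp(b)


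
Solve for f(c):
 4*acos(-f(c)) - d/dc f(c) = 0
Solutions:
 Integral(1/acos(-_y), (_y, f(c))) = C1 + 4*c


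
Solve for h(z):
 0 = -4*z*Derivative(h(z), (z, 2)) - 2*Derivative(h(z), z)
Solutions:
 h(z) = C1 + C2*sqrt(z)


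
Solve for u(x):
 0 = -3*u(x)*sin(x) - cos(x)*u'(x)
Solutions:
 u(x) = C1*cos(x)^3


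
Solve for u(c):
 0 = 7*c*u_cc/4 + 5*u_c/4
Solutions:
 u(c) = C1 + C2*c^(2/7)


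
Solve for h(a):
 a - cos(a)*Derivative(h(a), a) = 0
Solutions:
 h(a) = C1 + Integral(a/cos(a), a)


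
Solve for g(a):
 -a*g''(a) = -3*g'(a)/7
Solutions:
 g(a) = C1 + C2*a^(10/7)


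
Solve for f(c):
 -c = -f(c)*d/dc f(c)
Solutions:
 f(c) = -sqrt(C1 + c^2)
 f(c) = sqrt(C1 + c^2)


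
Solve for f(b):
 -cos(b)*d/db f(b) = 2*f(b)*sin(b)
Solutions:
 f(b) = C1*cos(b)^2


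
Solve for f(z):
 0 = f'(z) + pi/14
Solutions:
 f(z) = C1 - pi*z/14


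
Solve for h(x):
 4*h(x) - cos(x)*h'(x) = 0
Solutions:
 h(x) = C1*(sin(x)^2 + 2*sin(x) + 1)/(sin(x)^2 - 2*sin(x) + 1)


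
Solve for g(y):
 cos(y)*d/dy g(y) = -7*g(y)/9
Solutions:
 g(y) = C1*(sin(y) - 1)^(7/18)/(sin(y) + 1)^(7/18)


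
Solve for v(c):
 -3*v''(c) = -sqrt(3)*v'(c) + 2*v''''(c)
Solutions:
 v(c) = C1 + C2*exp(2^(1/3)*3^(1/6)*c*(-3^(2/3)*(3 + sqrt(15))^(1/3) + 3*2^(1/3)/(3 + sqrt(15))^(1/3))/12)*sin(6^(1/3)*c*(6^(1/3)/(3 + sqrt(15))^(1/3) + (3 + sqrt(15))^(1/3))/4) + C3*exp(2^(1/3)*3^(1/6)*c*(-3^(2/3)*(3 + sqrt(15))^(1/3) + 3*2^(1/3)/(3 + sqrt(15))^(1/3))/12)*cos(6^(1/3)*c*(6^(1/3)/(3 + sqrt(15))^(1/3) + (3 + sqrt(15))^(1/3))/4) + C4*exp(-2^(1/3)*3^(1/6)*c*(-3^(2/3)*(3 + sqrt(15))^(1/3) + 3*2^(1/3)/(3 + sqrt(15))^(1/3))/6)


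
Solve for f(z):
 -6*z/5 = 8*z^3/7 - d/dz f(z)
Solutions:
 f(z) = C1 + 2*z^4/7 + 3*z^2/5


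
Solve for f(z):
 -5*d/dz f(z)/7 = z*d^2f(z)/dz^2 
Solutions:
 f(z) = C1 + C2*z^(2/7)


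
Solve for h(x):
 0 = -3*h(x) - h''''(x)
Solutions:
 h(x) = (C1*sin(sqrt(2)*3^(1/4)*x/2) + C2*cos(sqrt(2)*3^(1/4)*x/2))*exp(-sqrt(2)*3^(1/4)*x/2) + (C3*sin(sqrt(2)*3^(1/4)*x/2) + C4*cos(sqrt(2)*3^(1/4)*x/2))*exp(sqrt(2)*3^(1/4)*x/2)


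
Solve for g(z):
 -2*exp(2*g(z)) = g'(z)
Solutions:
 g(z) = log(-sqrt(-1/(C1 - 2*z))) - log(2)/2
 g(z) = log(-1/(C1 - 2*z))/2 - log(2)/2


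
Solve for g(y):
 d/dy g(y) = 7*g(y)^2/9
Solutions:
 g(y) = -9/(C1 + 7*y)


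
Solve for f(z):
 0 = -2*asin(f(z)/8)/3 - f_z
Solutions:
 Integral(1/asin(_y/8), (_y, f(z))) = C1 - 2*z/3


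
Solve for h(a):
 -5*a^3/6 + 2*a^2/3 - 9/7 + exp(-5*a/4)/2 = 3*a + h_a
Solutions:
 h(a) = C1 - 5*a^4/24 + 2*a^3/9 - 3*a^2/2 - 9*a/7 - 2*exp(-5*a/4)/5


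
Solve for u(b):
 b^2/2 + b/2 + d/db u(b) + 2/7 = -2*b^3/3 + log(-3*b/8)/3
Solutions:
 u(b) = C1 - b^4/6 - b^3/6 - b^2/4 + b*log(-b)/3 + b*(-log(2) - 13/21 + log(3)/3)


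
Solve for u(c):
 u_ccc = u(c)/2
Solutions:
 u(c) = C3*exp(2^(2/3)*c/2) + (C1*sin(2^(2/3)*sqrt(3)*c/4) + C2*cos(2^(2/3)*sqrt(3)*c/4))*exp(-2^(2/3)*c/4)


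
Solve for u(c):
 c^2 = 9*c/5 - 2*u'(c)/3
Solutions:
 u(c) = C1 - c^3/2 + 27*c^2/20


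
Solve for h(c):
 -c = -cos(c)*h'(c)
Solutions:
 h(c) = C1 + Integral(c/cos(c), c)


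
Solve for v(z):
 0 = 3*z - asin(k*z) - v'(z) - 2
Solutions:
 v(z) = C1 + 3*z^2/2 - 2*z - Piecewise((z*asin(k*z) + sqrt(-k^2*z^2 + 1)/k, Ne(k, 0)), (0, True))


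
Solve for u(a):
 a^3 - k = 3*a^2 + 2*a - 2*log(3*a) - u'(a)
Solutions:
 u(a) = C1 - a^4/4 + a^3 + a^2 + a*k - 2*a*log(a) - a*log(9) + 2*a


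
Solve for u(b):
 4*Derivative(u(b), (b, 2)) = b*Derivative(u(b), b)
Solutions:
 u(b) = C1 + C2*erfi(sqrt(2)*b/4)


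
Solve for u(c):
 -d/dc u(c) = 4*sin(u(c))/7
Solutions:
 4*c/7 + log(cos(u(c)) - 1)/2 - log(cos(u(c)) + 1)/2 = C1


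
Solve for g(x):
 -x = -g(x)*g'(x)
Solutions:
 g(x) = -sqrt(C1 + x^2)
 g(x) = sqrt(C1 + x^2)


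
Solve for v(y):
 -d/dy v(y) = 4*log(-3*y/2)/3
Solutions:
 v(y) = C1 - 4*y*log(-y)/3 + 4*y*(-log(3) + log(2) + 1)/3


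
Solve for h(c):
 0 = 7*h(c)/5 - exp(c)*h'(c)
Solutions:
 h(c) = C1*exp(-7*exp(-c)/5)


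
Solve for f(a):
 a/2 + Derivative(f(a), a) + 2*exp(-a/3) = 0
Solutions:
 f(a) = C1 - a^2/4 + 6*exp(-a/3)


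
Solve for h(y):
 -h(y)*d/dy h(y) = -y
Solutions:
 h(y) = -sqrt(C1 + y^2)
 h(y) = sqrt(C1 + y^2)


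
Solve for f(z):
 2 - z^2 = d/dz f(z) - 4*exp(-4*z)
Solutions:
 f(z) = C1 - z^3/3 + 2*z - exp(-4*z)


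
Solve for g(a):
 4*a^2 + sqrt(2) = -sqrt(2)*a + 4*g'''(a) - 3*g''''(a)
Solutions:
 g(a) = C1 + C2*a + C3*a^2 + C4*exp(4*a/3) + a^5/60 + a^4*(sqrt(2) + 6)/96 + a^3*(7*sqrt(2) + 18)/96


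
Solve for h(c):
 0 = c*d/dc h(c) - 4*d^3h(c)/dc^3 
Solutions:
 h(c) = C1 + Integral(C2*airyai(2^(1/3)*c/2) + C3*airybi(2^(1/3)*c/2), c)


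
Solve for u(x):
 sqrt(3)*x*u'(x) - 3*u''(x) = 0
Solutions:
 u(x) = C1 + C2*erfi(sqrt(2)*3^(3/4)*x/6)


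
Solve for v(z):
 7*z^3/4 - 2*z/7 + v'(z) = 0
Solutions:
 v(z) = C1 - 7*z^4/16 + z^2/7


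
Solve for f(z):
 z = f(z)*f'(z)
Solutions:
 f(z) = -sqrt(C1 + z^2)
 f(z) = sqrt(C1 + z^2)


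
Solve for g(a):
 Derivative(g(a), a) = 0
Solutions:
 g(a) = C1


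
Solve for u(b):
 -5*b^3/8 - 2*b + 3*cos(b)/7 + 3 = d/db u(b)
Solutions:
 u(b) = C1 - 5*b^4/32 - b^2 + 3*b + 3*sin(b)/7


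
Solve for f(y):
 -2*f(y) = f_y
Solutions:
 f(y) = C1*exp(-2*y)


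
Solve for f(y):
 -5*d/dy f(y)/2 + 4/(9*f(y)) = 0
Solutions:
 f(y) = -sqrt(C1 + 80*y)/15
 f(y) = sqrt(C1 + 80*y)/15


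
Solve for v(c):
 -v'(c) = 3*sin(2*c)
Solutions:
 v(c) = C1 + 3*cos(2*c)/2


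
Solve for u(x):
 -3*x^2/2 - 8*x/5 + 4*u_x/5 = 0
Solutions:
 u(x) = C1 + 5*x^3/8 + x^2


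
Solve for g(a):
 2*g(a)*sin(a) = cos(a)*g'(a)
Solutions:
 g(a) = C1/cos(a)^2


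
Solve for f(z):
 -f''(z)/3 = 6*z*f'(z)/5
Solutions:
 f(z) = C1 + C2*erf(3*sqrt(5)*z/5)


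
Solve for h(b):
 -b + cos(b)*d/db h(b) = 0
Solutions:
 h(b) = C1 + Integral(b/cos(b), b)


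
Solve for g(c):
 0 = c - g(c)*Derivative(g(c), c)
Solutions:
 g(c) = -sqrt(C1 + c^2)
 g(c) = sqrt(C1 + c^2)


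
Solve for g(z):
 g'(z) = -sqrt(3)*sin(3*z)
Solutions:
 g(z) = C1 + sqrt(3)*cos(3*z)/3


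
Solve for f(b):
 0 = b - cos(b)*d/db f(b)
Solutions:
 f(b) = C1 + Integral(b/cos(b), b)


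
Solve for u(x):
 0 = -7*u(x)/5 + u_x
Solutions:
 u(x) = C1*exp(7*x/5)


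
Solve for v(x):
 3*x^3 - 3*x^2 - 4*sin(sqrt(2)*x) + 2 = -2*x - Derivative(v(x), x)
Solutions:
 v(x) = C1 - 3*x^4/4 + x^3 - x^2 - 2*x - 2*sqrt(2)*cos(sqrt(2)*x)


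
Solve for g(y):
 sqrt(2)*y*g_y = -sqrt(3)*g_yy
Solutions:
 g(y) = C1 + C2*erf(6^(3/4)*y/6)


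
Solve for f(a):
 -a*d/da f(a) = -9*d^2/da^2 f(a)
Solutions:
 f(a) = C1 + C2*erfi(sqrt(2)*a/6)


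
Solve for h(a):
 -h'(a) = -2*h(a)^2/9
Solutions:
 h(a) = -9/(C1 + 2*a)


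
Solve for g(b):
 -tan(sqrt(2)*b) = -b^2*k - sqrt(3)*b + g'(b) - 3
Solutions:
 g(b) = C1 + b^3*k/3 + sqrt(3)*b^2/2 + 3*b + sqrt(2)*log(cos(sqrt(2)*b))/2


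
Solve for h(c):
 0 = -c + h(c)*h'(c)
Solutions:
 h(c) = -sqrt(C1 + c^2)
 h(c) = sqrt(C1 + c^2)


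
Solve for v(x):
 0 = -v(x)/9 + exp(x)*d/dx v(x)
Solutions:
 v(x) = C1*exp(-exp(-x)/9)


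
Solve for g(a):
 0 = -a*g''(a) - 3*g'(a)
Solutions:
 g(a) = C1 + C2/a^2


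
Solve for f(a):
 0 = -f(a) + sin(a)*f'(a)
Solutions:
 f(a) = C1*sqrt(cos(a) - 1)/sqrt(cos(a) + 1)


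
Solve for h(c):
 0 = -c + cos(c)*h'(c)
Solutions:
 h(c) = C1 + Integral(c/cos(c), c)


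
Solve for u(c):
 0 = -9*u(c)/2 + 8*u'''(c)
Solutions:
 u(c) = C3*exp(6^(2/3)*c/4) + (C1*sin(3*2^(2/3)*3^(1/6)*c/8) + C2*cos(3*2^(2/3)*3^(1/6)*c/8))*exp(-6^(2/3)*c/8)


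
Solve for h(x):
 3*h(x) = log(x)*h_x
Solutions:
 h(x) = C1*exp(3*li(x))


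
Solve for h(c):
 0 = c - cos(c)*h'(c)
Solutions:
 h(c) = C1 + Integral(c/cos(c), c)


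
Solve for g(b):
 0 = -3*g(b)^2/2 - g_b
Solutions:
 g(b) = 2/(C1 + 3*b)


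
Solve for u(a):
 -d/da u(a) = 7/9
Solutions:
 u(a) = C1 - 7*a/9


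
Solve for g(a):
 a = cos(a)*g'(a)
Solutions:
 g(a) = C1 + Integral(a/cos(a), a)


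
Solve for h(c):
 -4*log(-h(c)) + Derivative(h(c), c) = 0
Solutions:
 -li(-h(c)) = C1 + 4*c


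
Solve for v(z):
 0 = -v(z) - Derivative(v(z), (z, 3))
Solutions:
 v(z) = C3*exp(-z) + (C1*sin(sqrt(3)*z/2) + C2*cos(sqrt(3)*z/2))*exp(z/2)


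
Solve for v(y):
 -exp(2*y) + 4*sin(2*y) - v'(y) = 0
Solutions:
 v(y) = C1 - exp(2*y)/2 - 2*cos(2*y)


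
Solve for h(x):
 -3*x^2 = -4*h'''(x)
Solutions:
 h(x) = C1 + C2*x + C3*x^2 + x^5/80


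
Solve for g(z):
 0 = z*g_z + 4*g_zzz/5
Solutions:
 g(z) = C1 + Integral(C2*airyai(-10^(1/3)*z/2) + C3*airybi(-10^(1/3)*z/2), z)


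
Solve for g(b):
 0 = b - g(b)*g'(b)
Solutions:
 g(b) = -sqrt(C1 + b^2)
 g(b) = sqrt(C1 + b^2)


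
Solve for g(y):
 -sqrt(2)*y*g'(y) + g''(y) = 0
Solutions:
 g(y) = C1 + C2*erfi(2^(3/4)*y/2)


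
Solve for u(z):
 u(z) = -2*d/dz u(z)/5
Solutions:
 u(z) = C1*exp(-5*z/2)


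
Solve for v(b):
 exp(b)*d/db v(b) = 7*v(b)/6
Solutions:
 v(b) = C1*exp(-7*exp(-b)/6)


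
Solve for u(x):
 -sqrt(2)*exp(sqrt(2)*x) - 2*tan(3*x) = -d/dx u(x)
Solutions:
 u(x) = C1 + exp(sqrt(2)*x) - 2*log(cos(3*x))/3


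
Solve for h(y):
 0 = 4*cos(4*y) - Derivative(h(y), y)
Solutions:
 h(y) = C1 + sin(4*y)


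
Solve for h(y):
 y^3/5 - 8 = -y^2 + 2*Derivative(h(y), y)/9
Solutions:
 h(y) = C1 + 9*y^4/40 + 3*y^3/2 - 36*y


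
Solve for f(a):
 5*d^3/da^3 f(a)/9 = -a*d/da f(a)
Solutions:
 f(a) = C1 + Integral(C2*airyai(-15^(2/3)*a/5) + C3*airybi(-15^(2/3)*a/5), a)


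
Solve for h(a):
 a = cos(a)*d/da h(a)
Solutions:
 h(a) = C1 + Integral(a/cos(a), a)


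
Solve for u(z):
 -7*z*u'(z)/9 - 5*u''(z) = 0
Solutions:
 u(z) = C1 + C2*erf(sqrt(70)*z/30)


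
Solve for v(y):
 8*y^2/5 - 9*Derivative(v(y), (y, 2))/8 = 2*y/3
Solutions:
 v(y) = C1 + C2*y + 16*y^4/135 - 8*y^3/81


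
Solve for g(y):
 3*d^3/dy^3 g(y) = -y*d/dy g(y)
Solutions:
 g(y) = C1 + Integral(C2*airyai(-3^(2/3)*y/3) + C3*airybi(-3^(2/3)*y/3), y)


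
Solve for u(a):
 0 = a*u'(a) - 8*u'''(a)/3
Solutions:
 u(a) = C1 + Integral(C2*airyai(3^(1/3)*a/2) + C3*airybi(3^(1/3)*a/2), a)


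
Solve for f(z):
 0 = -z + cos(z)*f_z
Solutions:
 f(z) = C1 + Integral(z/cos(z), z)


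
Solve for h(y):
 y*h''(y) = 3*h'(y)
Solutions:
 h(y) = C1 + C2*y^4


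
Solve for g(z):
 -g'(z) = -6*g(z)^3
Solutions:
 g(z) = -sqrt(2)*sqrt(-1/(C1 + 6*z))/2
 g(z) = sqrt(2)*sqrt(-1/(C1 + 6*z))/2


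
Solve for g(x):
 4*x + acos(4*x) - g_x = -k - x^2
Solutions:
 g(x) = C1 + k*x + x^3/3 + 2*x^2 + x*acos(4*x) - sqrt(1 - 16*x^2)/4


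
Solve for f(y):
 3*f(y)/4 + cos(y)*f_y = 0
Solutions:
 f(y) = C1*(sin(y) - 1)^(3/8)/(sin(y) + 1)^(3/8)


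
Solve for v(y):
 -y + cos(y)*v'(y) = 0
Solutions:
 v(y) = C1 + Integral(y/cos(y), y)


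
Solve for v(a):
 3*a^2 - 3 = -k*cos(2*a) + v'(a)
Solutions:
 v(a) = C1 + a^3 - 3*a + k*sin(2*a)/2


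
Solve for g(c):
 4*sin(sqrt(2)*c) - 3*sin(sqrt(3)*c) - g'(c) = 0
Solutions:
 g(c) = C1 - 2*sqrt(2)*cos(sqrt(2)*c) + sqrt(3)*cos(sqrt(3)*c)


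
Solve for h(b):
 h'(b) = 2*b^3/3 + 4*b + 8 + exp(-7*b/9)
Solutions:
 h(b) = C1 + b^4/6 + 2*b^2 + 8*b - 9*exp(-7*b/9)/7


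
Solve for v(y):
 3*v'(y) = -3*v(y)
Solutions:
 v(y) = C1*exp(-y)


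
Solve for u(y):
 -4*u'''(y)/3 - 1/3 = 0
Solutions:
 u(y) = C1 + C2*y + C3*y^2 - y^3/24


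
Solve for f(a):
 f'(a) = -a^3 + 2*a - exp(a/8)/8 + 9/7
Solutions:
 f(a) = C1 - a^4/4 + a^2 + 9*a/7 - exp(a)^(1/8)


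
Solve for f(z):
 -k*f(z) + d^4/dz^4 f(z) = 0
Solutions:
 f(z) = C1*exp(-k^(1/4)*z) + C2*exp(k^(1/4)*z) + C3*exp(-I*k^(1/4)*z) + C4*exp(I*k^(1/4)*z)


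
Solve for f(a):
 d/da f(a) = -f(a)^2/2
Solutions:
 f(a) = 2/(C1 + a)


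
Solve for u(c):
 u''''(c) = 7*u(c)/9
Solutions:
 u(c) = C1*exp(-sqrt(3)*7^(1/4)*c/3) + C2*exp(sqrt(3)*7^(1/4)*c/3) + C3*sin(sqrt(3)*7^(1/4)*c/3) + C4*cos(sqrt(3)*7^(1/4)*c/3)


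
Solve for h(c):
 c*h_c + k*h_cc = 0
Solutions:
 h(c) = C1 + C2*sqrt(k)*erf(sqrt(2)*c*sqrt(1/k)/2)


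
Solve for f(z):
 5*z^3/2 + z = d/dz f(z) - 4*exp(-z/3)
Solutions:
 f(z) = C1 + 5*z^4/8 + z^2/2 - 12*exp(-z/3)


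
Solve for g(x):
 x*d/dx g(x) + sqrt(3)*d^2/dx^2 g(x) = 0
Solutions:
 g(x) = C1 + C2*erf(sqrt(2)*3^(3/4)*x/6)


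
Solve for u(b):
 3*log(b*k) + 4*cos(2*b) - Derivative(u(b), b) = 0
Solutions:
 u(b) = C1 + 3*b*log(b*k) - 3*b + 2*sin(2*b)


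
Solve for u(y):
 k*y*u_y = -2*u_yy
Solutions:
 u(y) = Piecewise((-sqrt(pi)*C1*erf(sqrt(k)*y/2)/sqrt(k) - C2, (k > 0) | (k < 0)), (-C1*y - C2, True))


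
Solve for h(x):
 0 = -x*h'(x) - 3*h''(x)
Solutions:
 h(x) = C1 + C2*erf(sqrt(6)*x/6)


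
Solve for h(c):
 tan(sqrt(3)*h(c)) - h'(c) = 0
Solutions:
 h(c) = sqrt(3)*(pi - asin(C1*exp(sqrt(3)*c)))/3
 h(c) = sqrt(3)*asin(C1*exp(sqrt(3)*c))/3


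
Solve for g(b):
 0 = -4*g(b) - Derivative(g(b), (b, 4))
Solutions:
 g(b) = (C1*sin(b) + C2*cos(b))*exp(-b) + (C3*sin(b) + C4*cos(b))*exp(b)


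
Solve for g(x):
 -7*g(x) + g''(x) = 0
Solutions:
 g(x) = C1*exp(-sqrt(7)*x) + C2*exp(sqrt(7)*x)


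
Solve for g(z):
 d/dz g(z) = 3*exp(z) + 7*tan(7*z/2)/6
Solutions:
 g(z) = C1 + 3*exp(z) - log(cos(7*z/2))/3


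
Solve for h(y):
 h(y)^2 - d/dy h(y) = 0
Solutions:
 h(y) = -1/(C1 + y)


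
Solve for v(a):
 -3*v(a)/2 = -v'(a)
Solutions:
 v(a) = C1*exp(3*a/2)


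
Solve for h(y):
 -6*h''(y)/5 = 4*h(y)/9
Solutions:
 h(y) = C1*sin(sqrt(30)*y/9) + C2*cos(sqrt(30)*y/9)


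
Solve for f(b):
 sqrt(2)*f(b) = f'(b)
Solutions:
 f(b) = C1*exp(sqrt(2)*b)


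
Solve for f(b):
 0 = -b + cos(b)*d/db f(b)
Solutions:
 f(b) = C1 + Integral(b/cos(b), b)


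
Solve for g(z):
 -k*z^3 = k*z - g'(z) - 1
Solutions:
 g(z) = C1 + k*z^4/4 + k*z^2/2 - z


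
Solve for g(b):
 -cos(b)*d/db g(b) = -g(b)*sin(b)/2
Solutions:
 g(b) = C1/sqrt(cos(b))


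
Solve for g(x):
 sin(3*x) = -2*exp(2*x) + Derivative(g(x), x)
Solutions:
 g(x) = C1 + exp(2*x) - cos(3*x)/3


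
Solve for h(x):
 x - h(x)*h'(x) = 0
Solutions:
 h(x) = -sqrt(C1 + x^2)
 h(x) = sqrt(C1 + x^2)


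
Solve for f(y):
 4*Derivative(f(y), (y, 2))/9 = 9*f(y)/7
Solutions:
 f(y) = C1*exp(-9*sqrt(7)*y/14) + C2*exp(9*sqrt(7)*y/14)


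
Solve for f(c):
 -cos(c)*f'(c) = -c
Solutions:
 f(c) = C1 + Integral(c/cos(c), c)


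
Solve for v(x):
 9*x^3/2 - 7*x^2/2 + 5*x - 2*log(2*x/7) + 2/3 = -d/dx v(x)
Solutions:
 v(x) = C1 - 9*x^4/8 + 7*x^3/6 - 5*x^2/2 + 2*x*log(x) - 2*x*log(7) - 8*x/3 + 2*x*log(2)


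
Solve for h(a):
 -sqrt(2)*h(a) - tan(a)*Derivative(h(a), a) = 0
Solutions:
 h(a) = C1/sin(a)^(sqrt(2))


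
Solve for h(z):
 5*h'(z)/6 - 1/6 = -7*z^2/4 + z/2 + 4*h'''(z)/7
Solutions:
 h(z) = C1 + C2*exp(-sqrt(210)*z/12) + C3*exp(sqrt(210)*z/12) - 7*z^3/10 + 3*z^2/10 - 67*z/25


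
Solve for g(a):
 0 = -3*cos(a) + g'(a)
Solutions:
 g(a) = C1 + 3*sin(a)


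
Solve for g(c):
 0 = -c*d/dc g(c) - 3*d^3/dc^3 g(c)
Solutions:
 g(c) = C1 + Integral(C2*airyai(-3^(2/3)*c/3) + C3*airybi(-3^(2/3)*c/3), c)


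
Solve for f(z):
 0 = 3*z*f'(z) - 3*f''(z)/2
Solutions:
 f(z) = C1 + C2*erfi(z)


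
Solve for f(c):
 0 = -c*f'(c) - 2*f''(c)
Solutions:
 f(c) = C1 + C2*erf(c/2)


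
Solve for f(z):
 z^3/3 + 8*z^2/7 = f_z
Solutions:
 f(z) = C1 + z^4/12 + 8*z^3/21


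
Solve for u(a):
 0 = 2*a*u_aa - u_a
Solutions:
 u(a) = C1 + C2*a^(3/2)


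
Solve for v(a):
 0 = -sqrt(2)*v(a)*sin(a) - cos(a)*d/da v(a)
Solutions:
 v(a) = C1*cos(a)^(sqrt(2))


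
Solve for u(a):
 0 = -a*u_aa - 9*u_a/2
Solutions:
 u(a) = C1 + C2/a^(7/2)


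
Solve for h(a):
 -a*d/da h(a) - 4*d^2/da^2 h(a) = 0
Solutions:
 h(a) = C1 + C2*erf(sqrt(2)*a/4)


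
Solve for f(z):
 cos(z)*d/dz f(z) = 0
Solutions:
 f(z) = C1


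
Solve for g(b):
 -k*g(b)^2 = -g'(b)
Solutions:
 g(b) = -1/(C1 + b*k)


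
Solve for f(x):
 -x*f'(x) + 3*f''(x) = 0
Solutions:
 f(x) = C1 + C2*erfi(sqrt(6)*x/6)


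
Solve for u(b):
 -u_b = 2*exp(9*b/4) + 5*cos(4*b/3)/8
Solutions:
 u(b) = C1 - 8*exp(9*b/4)/9 - 15*sin(4*b/3)/32


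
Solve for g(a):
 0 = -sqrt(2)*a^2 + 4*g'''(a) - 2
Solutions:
 g(a) = C1 + C2*a + C3*a^2 + sqrt(2)*a^5/240 + a^3/12


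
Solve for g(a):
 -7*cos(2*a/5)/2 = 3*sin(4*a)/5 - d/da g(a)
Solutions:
 g(a) = C1 + 35*sin(2*a/5)/4 - 3*cos(4*a)/20


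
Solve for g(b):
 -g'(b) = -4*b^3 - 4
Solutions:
 g(b) = C1 + b^4 + 4*b


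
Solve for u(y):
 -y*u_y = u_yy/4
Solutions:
 u(y) = C1 + C2*erf(sqrt(2)*y)


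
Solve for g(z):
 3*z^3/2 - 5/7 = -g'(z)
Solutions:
 g(z) = C1 - 3*z^4/8 + 5*z/7


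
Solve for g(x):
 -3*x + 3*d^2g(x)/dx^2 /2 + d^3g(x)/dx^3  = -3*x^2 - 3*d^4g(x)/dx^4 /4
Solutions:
 g(x) = C1 + C2*x - x^4/6 + 7*x^3/9 - 5*x^2/9 + (C3*sin(sqrt(14)*x/3) + C4*cos(sqrt(14)*x/3))*exp(-2*x/3)


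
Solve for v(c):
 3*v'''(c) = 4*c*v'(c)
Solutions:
 v(c) = C1 + Integral(C2*airyai(6^(2/3)*c/3) + C3*airybi(6^(2/3)*c/3), c)


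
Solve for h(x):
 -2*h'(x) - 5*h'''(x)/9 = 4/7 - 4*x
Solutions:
 h(x) = C1 + C2*sin(3*sqrt(10)*x/5) + C3*cos(3*sqrt(10)*x/5) + x^2 - 2*x/7


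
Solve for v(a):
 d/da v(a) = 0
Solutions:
 v(a) = C1


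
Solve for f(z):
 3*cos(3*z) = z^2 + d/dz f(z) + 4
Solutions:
 f(z) = C1 - z^3/3 - 4*z + sin(3*z)


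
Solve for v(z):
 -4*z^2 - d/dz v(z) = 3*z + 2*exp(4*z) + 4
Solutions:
 v(z) = C1 - 4*z^3/3 - 3*z^2/2 - 4*z - exp(4*z)/2


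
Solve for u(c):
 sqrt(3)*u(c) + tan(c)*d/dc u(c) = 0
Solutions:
 u(c) = C1/sin(c)^(sqrt(3))


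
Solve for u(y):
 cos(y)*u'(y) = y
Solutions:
 u(y) = C1 + Integral(y/cos(y), y)


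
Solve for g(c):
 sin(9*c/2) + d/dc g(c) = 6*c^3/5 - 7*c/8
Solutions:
 g(c) = C1 + 3*c^4/10 - 7*c^2/16 + 2*cos(9*c/2)/9


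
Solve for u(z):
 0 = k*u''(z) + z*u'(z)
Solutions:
 u(z) = C1 + C2*sqrt(k)*erf(sqrt(2)*z*sqrt(1/k)/2)


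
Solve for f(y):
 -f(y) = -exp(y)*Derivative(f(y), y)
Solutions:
 f(y) = C1*exp(-exp(-y))


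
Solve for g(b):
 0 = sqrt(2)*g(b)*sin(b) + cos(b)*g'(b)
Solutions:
 g(b) = C1*cos(b)^(sqrt(2))


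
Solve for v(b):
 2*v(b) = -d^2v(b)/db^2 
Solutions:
 v(b) = C1*sin(sqrt(2)*b) + C2*cos(sqrt(2)*b)


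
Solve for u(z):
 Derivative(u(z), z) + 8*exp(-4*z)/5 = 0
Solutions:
 u(z) = C1 + 2*exp(-4*z)/5


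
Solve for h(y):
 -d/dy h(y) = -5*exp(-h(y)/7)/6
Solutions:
 h(y) = 7*log(C1 + 5*y/42)


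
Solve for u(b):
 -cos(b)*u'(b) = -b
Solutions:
 u(b) = C1 + Integral(b/cos(b), b)


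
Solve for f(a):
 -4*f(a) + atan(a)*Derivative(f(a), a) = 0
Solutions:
 f(a) = C1*exp(4*Integral(1/atan(a), a))


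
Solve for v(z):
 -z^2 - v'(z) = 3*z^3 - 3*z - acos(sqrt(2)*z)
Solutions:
 v(z) = C1 - 3*z^4/4 - z^3/3 + 3*z^2/2 + z*acos(sqrt(2)*z) - sqrt(2)*sqrt(1 - 2*z^2)/2


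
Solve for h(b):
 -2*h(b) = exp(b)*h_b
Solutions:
 h(b) = C1*exp(2*exp(-b))


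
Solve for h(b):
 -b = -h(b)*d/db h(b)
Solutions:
 h(b) = -sqrt(C1 + b^2)
 h(b) = sqrt(C1 + b^2)


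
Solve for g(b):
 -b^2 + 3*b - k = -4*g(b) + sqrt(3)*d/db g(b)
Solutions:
 g(b) = C1*exp(4*sqrt(3)*b/3) + b^2/4 - 3*b/4 + sqrt(3)*b/8 + k/4 - 3*sqrt(3)/16 + 3/32


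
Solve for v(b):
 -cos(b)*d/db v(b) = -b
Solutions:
 v(b) = C1 + Integral(b/cos(b), b)


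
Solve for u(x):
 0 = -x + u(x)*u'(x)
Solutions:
 u(x) = -sqrt(C1 + x^2)
 u(x) = sqrt(C1 + x^2)


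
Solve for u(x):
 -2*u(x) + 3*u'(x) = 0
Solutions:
 u(x) = C1*exp(2*x/3)


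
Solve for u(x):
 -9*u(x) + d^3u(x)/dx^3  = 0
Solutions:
 u(x) = C3*exp(3^(2/3)*x) + (C1*sin(3*3^(1/6)*x/2) + C2*cos(3*3^(1/6)*x/2))*exp(-3^(2/3)*x/2)
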